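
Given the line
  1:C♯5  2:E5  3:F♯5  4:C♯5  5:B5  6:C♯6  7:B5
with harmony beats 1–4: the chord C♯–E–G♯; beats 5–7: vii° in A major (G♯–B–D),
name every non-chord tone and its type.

The harmony at that moment is C♯ minor triad (C♯, E, G♯); F♯5 is not a chord tone.
It is approached by step up from E5 and left by leap down to C♯5.
Step in, leap out — an escape tone.
The harmony at that moment is G♯ diminished triad (G♯, B, D); C♯6 is not a chord tone.
It is approached by step up from B5 and left by step down to B5.
Step away and step back to the same note — a neighbor tone (upper neighbor).

F♯5 (beat 3) — escape tone; C♯6 (beat 6) — neighbor tone.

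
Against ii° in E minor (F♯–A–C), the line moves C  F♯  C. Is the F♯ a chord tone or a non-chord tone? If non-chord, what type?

F# diminished triad contains F♯, A, C; F♯ is the root, so it is a chord tone.

Chord tone (the root of F# diminished triad).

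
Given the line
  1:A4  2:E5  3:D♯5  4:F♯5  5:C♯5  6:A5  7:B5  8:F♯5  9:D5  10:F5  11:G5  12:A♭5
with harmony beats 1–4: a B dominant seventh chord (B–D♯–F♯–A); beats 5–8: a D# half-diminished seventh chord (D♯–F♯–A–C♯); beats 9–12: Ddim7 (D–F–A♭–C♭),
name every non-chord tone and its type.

The harmony at that moment is B dominant seventh chord (B, D♯, F♯, A); E5 is not a chord tone.
It is approached by leap up from A4 and left by step down to D♯5.
Leap in, step out — an appoggiatura.
The harmony at that moment is D♯ half-diminished seventh chord (D♯, F♯, A, C♯); B5 is not a chord tone.
It is approached by step up from A5 and left by leap down to F♯5.
Step in, leap out — an escape tone.
The harmony at that moment is D diminished seventh chord (D, F, A♭, C♭); G5 is not a chord tone.
It is approached by step up from F5 and left by step up to A♭5.
Step in, step out in the same direction — a passing tone.

E5 (beat 2) — appoggiatura; B5 (beat 7) — escape tone; G5 (beat 11) — passing tone.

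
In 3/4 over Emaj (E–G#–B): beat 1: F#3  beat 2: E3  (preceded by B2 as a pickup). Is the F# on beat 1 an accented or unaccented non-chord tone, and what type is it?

The harmony at that moment is E major triad (E, G#, B); F#3 is not a chord tone.
It is approached by leap up from B2 and left by step down to E3.
Leap in, step out — an appoggiatura.
It falls on the downbeat, so it is accented.

Accented appoggiatura.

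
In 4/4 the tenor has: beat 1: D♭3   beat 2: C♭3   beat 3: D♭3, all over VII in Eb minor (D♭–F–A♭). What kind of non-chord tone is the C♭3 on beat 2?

The harmony at that moment is D♭ major triad (D♭, F, A♭); C♭3 is not a chord tone.
It is approached by step down from D♭3 and left by step up to D♭3.
Step away and step back to the same note — a neighbor tone (lower neighbor).

Lower neighbor tone.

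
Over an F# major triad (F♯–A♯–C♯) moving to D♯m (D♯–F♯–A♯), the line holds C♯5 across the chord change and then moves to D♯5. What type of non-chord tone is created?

C♯5 is a retardation.

The harmony at that moment is D♯ minor triad (D♯, F♯, A♯); C♯5 is not a chord tone.
It is held over (the same pitch as the preceding C♯5) and left by step up to D♯5.
Held over from the previous chord and resolving up by step — a retardation.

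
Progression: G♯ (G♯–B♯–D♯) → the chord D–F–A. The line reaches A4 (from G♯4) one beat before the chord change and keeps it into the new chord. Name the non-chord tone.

A4 is an anticipation.

The harmony at that moment is G♯ major triad (G♯, B♯, D♯); A4 is not a chord tone.
It is approached by step up from G♯4 and then sustained as the same pitch into the next harmony.
Arriving early and becoming a chord tone when the harmony changes — an anticipation.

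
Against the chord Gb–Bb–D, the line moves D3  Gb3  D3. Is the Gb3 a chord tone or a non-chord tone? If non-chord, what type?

Chord tone (the root of Gb augmented triad).

Gb augmented triad contains Gb, Bb, D; Gb is the root, so it is a chord tone.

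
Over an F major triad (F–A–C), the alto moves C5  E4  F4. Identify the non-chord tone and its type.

The harmony at that moment is F major triad (F, A, C); E4 is not a chord tone.
It is approached by leap down from C5 and left by step up to F4.
Leap in, step out — an appoggiatura.

E4 is an appoggiatura.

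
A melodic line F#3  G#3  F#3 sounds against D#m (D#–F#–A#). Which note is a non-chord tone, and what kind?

G#3 is a neighbor tone.

The harmony at that moment is D# minor triad (D#, F#, A#); G#3 is not a chord tone.
It is approached by step up from F#3 and left by step down to F#3.
Step away and step back to the same note — a neighbor tone (upper neighbor).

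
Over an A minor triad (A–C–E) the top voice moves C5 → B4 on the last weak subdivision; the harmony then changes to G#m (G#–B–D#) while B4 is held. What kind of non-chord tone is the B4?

The harmony at that moment is A minor triad (A, C, E); B4 is not a chord tone.
It is approached by step down from C5 and then sustained as the same pitch into the next harmony.
Arriving early and becoming a chord tone when the harmony changes — an anticipation.

B4 is an anticipation.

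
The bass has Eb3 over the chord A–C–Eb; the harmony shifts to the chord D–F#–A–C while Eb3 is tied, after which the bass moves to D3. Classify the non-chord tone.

The harmony at that moment is D dominant seventh chord (D, F#, A, C); Eb3 is not a chord tone.
It is held over (the same pitch as the preceding Eb3) and left by step down to D3.
Held over from the previous chord and resolving down by step — a suspension.

Eb3 is a suspension.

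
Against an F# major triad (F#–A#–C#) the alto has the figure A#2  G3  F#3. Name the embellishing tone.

G3 is an appoggiatura.

The harmony at that moment is F# major triad (F#, A#, C#); G3 is not a chord tone.
It is approached by leap up from A#2 and left by step down to F#3.
Leap in, step out — an appoggiatura.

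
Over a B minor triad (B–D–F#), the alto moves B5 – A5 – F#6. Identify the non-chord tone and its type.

A5 is an escape tone.

The harmony at that moment is B minor triad (B, D, F#); A5 is not a chord tone.
It is approached by step down from B5 and left by leap up to F#6.
Step in, leap out — an escape tone.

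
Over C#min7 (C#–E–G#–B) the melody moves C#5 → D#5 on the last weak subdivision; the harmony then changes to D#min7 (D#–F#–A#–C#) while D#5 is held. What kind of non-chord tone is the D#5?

D#5 is an anticipation.

The harmony at that moment is C# minor seventh chord (C#, E, G#, B); D#5 is not a chord tone.
It is approached by step up from C#5 and then sustained as the same pitch into the next harmony.
Arriving early and becoming a chord tone when the harmony changes — an anticipation.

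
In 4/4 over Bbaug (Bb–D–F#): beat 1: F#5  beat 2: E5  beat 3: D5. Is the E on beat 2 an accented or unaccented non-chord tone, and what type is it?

Unaccented passing tone.

The harmony at that moment is Bb augmented triad (Bb, D, F#); E5 is not a chord tone.
It is approached by step down from F#5 and left by step down to D5.
Step in, step out in the same direction — a passing tone.
It falls on a weak beat, so it is unaccented.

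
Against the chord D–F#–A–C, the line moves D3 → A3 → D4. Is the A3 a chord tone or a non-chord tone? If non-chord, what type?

D dominant seventh chord contains D, F#, A, C; A is the fifth, so it is a chord tone.

Chord tone (the fifth of D dominant seventh chord).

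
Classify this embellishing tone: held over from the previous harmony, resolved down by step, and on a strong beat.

Suspension.

Approach: by preparation — the pitch is first a chord tone, then held (tied or repeated) while the harmony changes under it. Departure: down by step. Metric position: strong.
A prepared dissonance that resolves downward by step — a suspension. (The same figure resolving upward would be a retardation.)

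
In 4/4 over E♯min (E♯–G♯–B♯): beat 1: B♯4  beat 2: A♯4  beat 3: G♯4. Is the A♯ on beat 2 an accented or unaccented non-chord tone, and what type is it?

The harmony at that moment is E♯ minor triad (E♯, G♯, B♯); A♯4 is not a chord tone.
It is approached by step down from B♯4 and left by step down to G♯4.
Step in, step out in the same direction — a passing tone.
It falls on a weak beat, so it is unaccented.

Unaccented passing tone.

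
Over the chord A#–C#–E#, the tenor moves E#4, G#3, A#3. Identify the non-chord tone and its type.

G#3 is an appoggiatura.

The harmony at that moment is A# minor triad (A#, C#, E#); G#3 is not a chord tone.
It is approached by leap down from E#4 and left by step up to A#3.
Leap in, step out — an appoggiatura.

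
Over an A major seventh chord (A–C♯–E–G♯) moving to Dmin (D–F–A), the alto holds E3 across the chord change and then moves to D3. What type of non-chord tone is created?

E3 is a suspension.

The harmony at that moment is D minor triad (D, F, A); E3 is not a chord tone.
It is held over (the same pitch as the preceding E3) and left by step down to D3.
Held over from the previous chord and resolving down by step — a suspension.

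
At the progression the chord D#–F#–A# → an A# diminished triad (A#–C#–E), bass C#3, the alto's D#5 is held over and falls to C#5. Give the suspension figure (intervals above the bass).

9–8 suspension.

At the second chord the bass is C#3. The suspended D#5 lies a ninth above the bass; after resolving down by step to C#5, the interval above the bass becomes an octave.
Suspension figures are named by those two intervals: 9–8.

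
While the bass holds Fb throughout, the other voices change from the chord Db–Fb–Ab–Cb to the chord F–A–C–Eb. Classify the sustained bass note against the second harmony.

The harmony at that moment is F dominant seventh chord (F, A, C, Eb); Fb is not a chord tone.
It is held over (the same pitch as the preceding Fb) and then sustained as the same pitch into the next harmony.
Sustained through a change of harmony — a pedal tone.

Pedal tone (pedal point).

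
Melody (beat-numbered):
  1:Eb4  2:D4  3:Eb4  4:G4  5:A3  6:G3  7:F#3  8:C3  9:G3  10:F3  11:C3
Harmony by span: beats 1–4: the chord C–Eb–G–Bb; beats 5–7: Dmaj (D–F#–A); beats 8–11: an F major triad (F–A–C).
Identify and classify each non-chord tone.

The harmony at that moment is C minor seventh chord (C, Eb, G, Bb); D4 is not a chord tone.
It is approached by step down from Eb4 and left by step up to Eb4.
Step away and step back to the same note — a neighbor tone (lower neighbor).
The harmony at that moment is D major triad (D, F#, A); G3 is not a chord tone.
It is approached by step down from A3 and left by step down to F#3.
Step in, step out in the same direction — a passing tone.
The harmony at that moment is F major triad (F, A, C); G3 is not a chord tone.
It is approached by leap up from C3 and left by step down to F3.
Leap in, step out — an appoggiatura.

D4 (beat 2) — neighbor tone; G3 (beat 6) — passing tone; G3 (beat 9) — appoggiatura.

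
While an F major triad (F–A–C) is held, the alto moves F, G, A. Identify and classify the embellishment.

The harmony at that moment is F major triad (F, A, C); G is not a chord tone.
It is approached by step up from F and left by step up to A.
Step in, step out in the same direction — a passing tone.

G is a passing tone.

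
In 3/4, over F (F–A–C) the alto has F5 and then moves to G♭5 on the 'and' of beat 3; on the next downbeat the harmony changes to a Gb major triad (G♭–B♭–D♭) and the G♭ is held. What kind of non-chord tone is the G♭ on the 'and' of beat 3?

The harmony at that moment is F major triad (F, A, C); G♭5 is not a chord tone.
It is approached by step up from F5 and then sustained as the same pitch into the next harmony.
Arriving early and becoming a chord tone when the harmony changes — an anticipation.

Anticipation.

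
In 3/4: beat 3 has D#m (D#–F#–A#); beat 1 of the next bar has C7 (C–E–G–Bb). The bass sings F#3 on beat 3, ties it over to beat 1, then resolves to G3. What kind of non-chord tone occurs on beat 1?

Retardation.

The harmony at that moment is C dominant seventh chord (C, E, G, Bb); F#3 is not a chord tone.
It is held over (the same pitch as the preceding F#3) and left by step up to G3.
Held over from the previous chord and resolving up by step — a retardation.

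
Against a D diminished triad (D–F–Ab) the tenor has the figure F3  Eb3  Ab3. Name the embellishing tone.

The harmony at that moment is D diminished triad (D, F, Ab); Eb3 is not a chord tone.
It is approached by step down from F3 and left by leap up to Ab3.
Step in, leap out — an escape tone.

Eb3 is an escape tone.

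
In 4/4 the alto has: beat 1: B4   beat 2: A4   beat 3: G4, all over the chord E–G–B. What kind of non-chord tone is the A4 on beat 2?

Passing tone.

The harmony at that moment is E minor triad (E, G, B); A4 is not a chord tone.
It is approached by step down from B4 and left by step down to G4.
Step in, step out in the same direction — a passing tone.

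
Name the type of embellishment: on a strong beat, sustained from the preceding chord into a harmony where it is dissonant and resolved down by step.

Suspension.

Approach: by preparation — the pitch is first a chord tone, then held (tied or repeated) while the harmony changes under it. Departure: down by step. Metric position: strong.
A prepared dissonance that resolves downward by step — a suspension. (The same figure resolving upward would be a retardation.)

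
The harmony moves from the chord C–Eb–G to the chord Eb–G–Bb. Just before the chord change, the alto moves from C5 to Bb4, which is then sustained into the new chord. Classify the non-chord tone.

Bb4 is an anticipation.

The harmony at that moment is C minor triad (C, Eb, G); Bb4 is not a chord tone.
It is approached by step down from C5 and then sustained as the same pitch into the next harmony.
Arriving early and becoming a chord tone when the harmony changes — an anticipation.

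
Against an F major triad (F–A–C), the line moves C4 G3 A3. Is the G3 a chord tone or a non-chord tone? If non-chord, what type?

Non-chord tone — an appoggiatura.

The harmony at that moment is F major triad (F, A, C); G3 is not a chord tone.
It is approached by leap down from C4 and left by step up to A3.
Leap in, step out — an appoggiatura.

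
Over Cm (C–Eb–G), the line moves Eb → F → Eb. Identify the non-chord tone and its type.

F is a neighbor tone.

The harmony at that moment is C minor triad (C, Eb, G); F is not a chord tone.
It is approached by step up from Eb and left by step down to Eb.
Step away and step back to the same note — a neighbor tone (upper neighbor).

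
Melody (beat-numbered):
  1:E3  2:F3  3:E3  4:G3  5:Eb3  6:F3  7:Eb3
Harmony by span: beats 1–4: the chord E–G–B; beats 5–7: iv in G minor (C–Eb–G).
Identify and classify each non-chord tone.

The harmony at that moment is E minor triad (E, G, B); F3 is not a chord tone.
It is approached by step up from E3 and left by step down to E3.
Step away and step back to the same note — a neighbor tone (upper neighbor).
The harmony at that moment is C minor triad (C, Eb, G); F3 is not a chord tone.
It is approached by step up from Eb3 and left by step down to Eb3.
Step away and step back to the same note — a neighbor tone (upper neighbor).

F3 (beat 2) — neighbor tone; F3 (beat 6) — neighbor tone.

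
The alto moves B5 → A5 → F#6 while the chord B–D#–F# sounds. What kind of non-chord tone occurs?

The harmony at that moment is B major triad (B, D#, F#); A5 is not a chord tone.
It is approached by step down from B5 and left by leap up to F#6.
Step in, leap out — an escape tone.

A5 is an escape tone.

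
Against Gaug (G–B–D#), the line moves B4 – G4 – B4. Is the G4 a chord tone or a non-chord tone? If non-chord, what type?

Chord tone (the root of G augmented triad).

G augmented triad contains G, B, D#; G is the root, so it is a chord tone.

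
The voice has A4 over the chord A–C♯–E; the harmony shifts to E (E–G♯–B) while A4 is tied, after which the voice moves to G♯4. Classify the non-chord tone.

A4 is a suspension.

The harmony at that moment is E major triad (E, G♯, B); A4 is not a chord tone.
It is held over (the same pitch as the preceding A4) and left by step down to G♯4.
Held over from the previous chord and resolving down by step — a suspension.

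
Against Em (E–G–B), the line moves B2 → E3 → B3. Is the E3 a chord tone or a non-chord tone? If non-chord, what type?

Chord tone (the root of E minor triad).

E minor triad contains E, G, B; E is the root, so it is a chord tone.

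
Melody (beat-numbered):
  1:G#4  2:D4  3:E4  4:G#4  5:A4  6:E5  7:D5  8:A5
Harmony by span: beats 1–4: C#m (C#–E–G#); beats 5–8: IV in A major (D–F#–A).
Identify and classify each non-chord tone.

D4 (beat 2) — appoggiatura; E5 (beat 6) — appoggiatura.

The harmony at that moment is C# minor triad (C#, E, G#); D4 is not a chord tone.
It is approached by leap down from G#4 and left by step up to E4.
Leap in, step out — an appoggiatura.
The harmony at that moment is D major triad (D, F#, A); E5 is not a chord tone.
It is approached by leap up from A4 and left by step down to D5.
Leap in, step out — an appoggiatura.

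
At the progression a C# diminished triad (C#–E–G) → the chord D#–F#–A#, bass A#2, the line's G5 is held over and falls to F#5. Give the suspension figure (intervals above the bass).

7–6 suspension.

At the second chord the bass is A#2. The suspended G5 lies a seventh above the bass; after resolving down by step to F#5, the interval above the bass becomes a sixth.
Suspension figures are named by those two intervals: 7–6.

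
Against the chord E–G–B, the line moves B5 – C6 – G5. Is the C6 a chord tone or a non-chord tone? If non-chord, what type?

Non-chord tone — an escape tone.

The harmony at that moment is E minor triad (E, G, B); C6 is not a chord tone.
It is approached by step up from B5 and left by leap down to G5.
Step in, leap out — an escape tone.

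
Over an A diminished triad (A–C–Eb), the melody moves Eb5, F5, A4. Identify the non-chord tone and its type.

The harmony at that moment is A diminished triad (A, C, Eb); F5 is not a chord tone.
It is approached by step up from Eb5 and left by leap down to A4.
Step in, leap out — an escape tone.

F5 is an escape tone.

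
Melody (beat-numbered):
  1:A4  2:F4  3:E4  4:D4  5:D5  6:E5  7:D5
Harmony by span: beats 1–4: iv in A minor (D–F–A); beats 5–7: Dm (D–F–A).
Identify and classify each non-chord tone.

E4 (beat 3) — passing tone; E5 (beat 6) — neighbor tone.

The harmony at that moment is D minor triad (D, F, A); E4 is not a chord tone.
It is approached by step down from F4 and left by step down to D4.
Step in, step out in the same direction — a passing tone.
The harmony at that moment is D minor triad (D, F, A); E5 is not a chord tone.
It is approached by step up from D5 and left by step down to D5.
Step away and step back to the same note — a neighbor tone (upper neighbor).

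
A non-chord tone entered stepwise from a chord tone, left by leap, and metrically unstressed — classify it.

Approach: by step. Departure: by leap. Metric position: weak.
Step in, leap out, from a weak position — an escape tone (échappée). (It is the mirror image of the appoggiatura, which leaps in and steps out on a strong beat.)

Escape tone.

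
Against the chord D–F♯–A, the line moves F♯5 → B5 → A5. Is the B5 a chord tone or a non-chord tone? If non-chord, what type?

The harmony at that moment is D major triad (D, F♯, A); B5 is not a chord tone.
It is approached by leap up from F♯5 and left by step down to A5.
Leap in, step out — an appoggiatura.

Non-chord tone — an appoggiatura.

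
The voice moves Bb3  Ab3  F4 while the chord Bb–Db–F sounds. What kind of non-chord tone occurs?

Ab3 is an escape tone.

The harmony at that moment is Bb minor triad (Bb, Db, F); Ab3 is not a chord tone.
It is approached by step down from Bb3 and left by leap up to F4.
Step in, leap out — an escape tone.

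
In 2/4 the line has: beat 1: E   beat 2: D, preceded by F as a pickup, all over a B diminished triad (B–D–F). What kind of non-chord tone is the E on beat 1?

Passing tone.

The harmony at that moment is B diminished triad (B, D, F); E is not a chord tone.
It is approached by step down from F and left by step down to D.
Step in, step out in the same direction — a passing tone.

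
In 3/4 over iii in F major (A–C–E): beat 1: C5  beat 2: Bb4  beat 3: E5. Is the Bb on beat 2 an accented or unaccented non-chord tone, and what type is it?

The harmony at that moment is A minor triad (A, C, E); Bb4 is not a chord tone.
It is approached by step down from C5 and left by leap up to E5.
Step in, leap out — an escape tone.
It falls on a weak beat, so it is unaccented.

Unaccented escape tone.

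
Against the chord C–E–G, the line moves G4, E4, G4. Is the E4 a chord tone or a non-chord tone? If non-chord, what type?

C major triad contains C, E, G; E is the third, so it is a chord tone.

Chord tone (the third of C major triad).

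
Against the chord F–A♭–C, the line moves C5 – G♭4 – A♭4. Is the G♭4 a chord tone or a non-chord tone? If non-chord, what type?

The harmony at that moment is F minor triad (F, A♭, C); G♭4 is not a chord tone.
It is approached by leap down from C5 and left by step up to A♭4.
Leap in, step out — an appoggiatura.

Non-chord tone — an appoggiatura.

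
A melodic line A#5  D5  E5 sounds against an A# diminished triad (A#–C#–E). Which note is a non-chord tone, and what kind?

D5 is an appoggiatura.

The harmony at that moment is A# diminished triad (A#, C#, E); D5 is not a chord tone.
It is approached by leap down from A#5 and left by step up to E5.
Leap in, step out — an appoggiatura.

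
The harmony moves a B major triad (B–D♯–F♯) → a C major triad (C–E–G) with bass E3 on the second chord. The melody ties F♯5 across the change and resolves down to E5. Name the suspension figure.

9–8 suspension.

At the second chord the bass is E3. The suspended F♯5 lies a ninth above the bass; after resolving down by step to E5, the interval above the bass becomes an octave.
Suspension figures are named by those two intervals: 9–8.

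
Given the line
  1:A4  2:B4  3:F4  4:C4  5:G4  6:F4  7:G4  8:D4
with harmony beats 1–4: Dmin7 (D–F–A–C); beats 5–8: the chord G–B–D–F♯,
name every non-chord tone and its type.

B4 (beat 2) — escape tone; F4 (beat 6) — neighbor tone.

The harmony at that moment is D minor seventh chord (D, F, A, C); B4 is not a chord tone.
It is approached by step up from A4 and left by leap down to F4.
Step in, leap out — an escape tone.
The harmony at that moment is G major seventh chord (G, B, D, F♯); F4 is not a chord tone.
It is approached by step down from G4 and left by step up to G4.
Step away and step back to the same note — a neighbor tone (lower neighbor).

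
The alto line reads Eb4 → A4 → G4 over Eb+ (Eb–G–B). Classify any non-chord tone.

A4 is an appoggiatura.

The harmony at that moment is Eb augmented triad (Eb, G, B); A4 is not a chord tone.
It is approached by leap up from Eb4 and left by step down to G4.
Leap in, step out — an appoggiatura.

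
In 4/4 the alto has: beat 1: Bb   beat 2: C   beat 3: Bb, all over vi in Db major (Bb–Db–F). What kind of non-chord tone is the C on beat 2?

Upper neighbor tone.

The harmony at that moment is Bb minor triad (Bb, Db, F); C is not a chord tone.
It is approached by step up from Bb and left by step down to Bb.
Step away and step back to the same note — a neighbor tone (upper neighbor).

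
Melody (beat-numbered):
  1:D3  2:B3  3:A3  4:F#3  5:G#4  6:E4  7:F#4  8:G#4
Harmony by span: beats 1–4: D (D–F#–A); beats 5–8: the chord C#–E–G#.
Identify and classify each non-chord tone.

B3 (beat 2) — appoggiatura; F#4 (beat 7) — passing tone.

The harmony at that moment is D major triad (D, F#, A); B3 is not a chord tone.
It is approached by leap up from D3 and left by step down to A3.
Leap in, step out — an appoggiatura.
The harmony at that moment is C# minor triad (C#, E, G#); F#4 is not a chord tone.
It is approached by step up from E4 and left by step up to G#4.
Step in, step out in the same direction — a passing tone.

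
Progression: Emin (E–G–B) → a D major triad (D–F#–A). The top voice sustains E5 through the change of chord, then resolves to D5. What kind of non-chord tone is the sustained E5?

E5 is a suspension.

The harmony at that moment is D major triad (D, F#, A); E5 is not a chord tone.
It is held over (the same pitch as the preceding E5) and left by step down to D5.
Held over from the previous chord and resolving down by step — a suspension.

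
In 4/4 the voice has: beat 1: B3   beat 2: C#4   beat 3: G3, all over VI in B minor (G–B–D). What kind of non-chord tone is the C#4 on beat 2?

The harmony at that moment is G major triad (G, B, D); C#4 is not a chord tone.
It is approached by step up from B3 and left by leap down to G3.
Step in, leap out, on a weak beat — an escape tone.

Escape tone.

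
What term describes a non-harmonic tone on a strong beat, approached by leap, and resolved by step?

Approach: by leap. Departure: by step. Metric position: strong.
Leap in, step out, in a metrically strong position — an appoggiatura. (It is the mirror image of the escape tone, which steps in and leaps out from a weak position.)

Appoggiatura.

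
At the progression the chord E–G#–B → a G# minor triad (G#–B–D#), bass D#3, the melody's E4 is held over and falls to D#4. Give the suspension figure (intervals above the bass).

At the second chord the bass is D#3. The suspended E4 lies a ninth above the bass; after resolving down by step to D#4, the interval above the bass becomes an octave.
Suspension figures are named by those two intervals: 9–8.

9–8 suspension.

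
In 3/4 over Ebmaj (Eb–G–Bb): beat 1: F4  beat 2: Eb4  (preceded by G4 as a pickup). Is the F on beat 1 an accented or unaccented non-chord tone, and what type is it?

The harmony at that moment is Eb major triad (Eb, G, Bb); F4 is not a chord tone.
It is approached by step down from G4 and left by step down to Eb4.
Step in, step out in the same direction — a passing tone.
It falls on the downbeat, so it is accented.

Accented passing tone.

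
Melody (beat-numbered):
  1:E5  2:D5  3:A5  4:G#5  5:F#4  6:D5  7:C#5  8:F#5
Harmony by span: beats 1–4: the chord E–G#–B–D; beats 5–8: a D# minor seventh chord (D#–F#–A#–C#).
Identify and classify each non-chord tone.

The harmony at that moment is E dominant seventh chord (E, G#, B, D); A5 is not a chord tone.
It is approached by leap up from D5 and left by step down to G#5.
Leap in, step out — an appoggiatura.
The harmony at that moment is D# minor seventh chord (D#, F#, A#, C#); D5 is not a chord tone.
It is approached by leap up from F#4 and left by step down to C#5.
Leap in, step out — an appoggiatura.

A5 (beat 3) — appoggiatura; D5 (beat 6) — appoggiatura.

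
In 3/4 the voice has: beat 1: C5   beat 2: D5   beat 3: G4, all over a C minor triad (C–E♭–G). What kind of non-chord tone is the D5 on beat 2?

The harmony at that moment is C minor triad (C, E♭, G); D5 is not a chord tone.
It is approached by step up from C5 and left by leap down to G4.
Step in, leap out, on a weak beat — an escape tone.

Escape tone.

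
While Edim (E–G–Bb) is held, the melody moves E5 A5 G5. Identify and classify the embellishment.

A5 is an appoggiatura.

The harmony at that moment is E diminished triad (E, G, Bb); A5 is not a chord tone.
It is approached by leap up from E5 and left by step down to G5.
Leap in, step out — an appoggiatura.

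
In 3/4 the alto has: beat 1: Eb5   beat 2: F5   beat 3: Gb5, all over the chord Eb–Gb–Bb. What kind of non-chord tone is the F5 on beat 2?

Passing tone.

The harmony at that moment is Eb minor triad (Eb, Gb, Bb); F5 is not a chord tone.
It is approached by step up from Eb5 and left by step up to Gb5.
Step in, step out in the same direction — a passing tone.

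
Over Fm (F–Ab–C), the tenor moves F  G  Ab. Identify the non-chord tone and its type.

The harmony at that moment is F minor triad (F, Ab, C); G is not a chord tone.
It is approached by step up from F and left by step up to Ab.
Step in, step out in the same direction — a passing tone.

G is a passing tone.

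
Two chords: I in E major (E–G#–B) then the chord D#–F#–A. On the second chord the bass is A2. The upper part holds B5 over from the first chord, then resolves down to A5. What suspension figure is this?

9–8 suspension.

At the second chord the bass is A2. The suspended B5 lies a ninth above the bass; after resolving down by step to A5, the interval above the bass becomes an octave.
Suspension figures are named by those two intervals: 9–8.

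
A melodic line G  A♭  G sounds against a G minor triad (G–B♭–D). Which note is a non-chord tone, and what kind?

A♭ is a neighbor tone.

The harmony at that moment is G minor triad (G, B♭, D); A♭ is not a chord tone.
It is approached by step up from G and left by step down to G.
Step away and step back to the same note — a neighbor tone (upper neighbor).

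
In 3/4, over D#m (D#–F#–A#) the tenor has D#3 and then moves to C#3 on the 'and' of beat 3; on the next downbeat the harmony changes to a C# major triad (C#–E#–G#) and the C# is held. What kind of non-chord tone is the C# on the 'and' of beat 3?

The harmony at that moment is D# minor triad (D#, F#, A#); C#3 is not a chord tone.
It is approached by step down from D#3 and then sustained as the same pitch into the next harmony.
Arriving early and becoming a chord tone when the harmony changes — an anticipation.

Anticipation.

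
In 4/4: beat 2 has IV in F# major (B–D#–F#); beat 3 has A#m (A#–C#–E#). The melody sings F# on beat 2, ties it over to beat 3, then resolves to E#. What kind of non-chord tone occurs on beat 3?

Suspension.

The harmony at that moment is A# minor triad (A#, C#, E#); F# is not a chord tone.
It is held over (the same pitch as the preceding F#) and left by step down to E#.
Held over from the previous chord and resolving down by step — a suspension.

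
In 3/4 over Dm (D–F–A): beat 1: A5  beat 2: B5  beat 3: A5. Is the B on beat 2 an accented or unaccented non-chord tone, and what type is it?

The harmony at that moment is D minor triad (D, F, A); B5 is not a chord tone.
It is approached by step up from A5 and left by step down to A5.
Step away and step back to the same note — a neighbor tone (upper neighbor).
It falls on a weak beat, so it is unaccented.

Unaccented neighbor tone.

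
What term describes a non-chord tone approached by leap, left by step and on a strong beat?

Approach: by leap. Departure: by step. Metric position: strong.
Leap in, step out, in a metrically strong position — an appoggiatura. (It is the mirror image of the escape tone, which steps in and leaps out from a weak position.)

Appoggiatura.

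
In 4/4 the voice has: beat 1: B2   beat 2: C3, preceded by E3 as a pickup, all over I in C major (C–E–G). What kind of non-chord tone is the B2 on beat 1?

The harmony at that moment is C major triad (C, E, G); B2 is not a chord tone.
It is approached by leap down from E3 and left by step up to C3.
Leap in, step out, metrically accented — an appoggiatura.

Appoggiatura.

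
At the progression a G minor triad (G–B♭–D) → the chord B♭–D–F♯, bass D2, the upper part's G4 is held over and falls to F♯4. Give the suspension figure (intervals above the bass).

At the second chord the bass is D2. The suspended G4 lies a fourth above the bass; after resolving down by step to F♯4, the interval above the bass becomes a third.
Suspension figures are named by those two intervals: 4–3.

4–3 suspension.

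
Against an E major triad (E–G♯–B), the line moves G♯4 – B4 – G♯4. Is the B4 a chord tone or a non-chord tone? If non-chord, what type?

E major triad contains E, G♯, B; B is the fifth, so it is a chord tone.

Chord tone (the fifth of E major triad).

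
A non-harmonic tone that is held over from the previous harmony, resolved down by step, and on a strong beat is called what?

Approach: by preparation — the pitch is first a chord tone, then held (tied or repeated) while the harmony changes under it. Departure: down by step. Metric position: strong.
A prepared dissonance that resolves downward by step — a suspension. (The same figure resolving upward would be a retardation.)

Suspension.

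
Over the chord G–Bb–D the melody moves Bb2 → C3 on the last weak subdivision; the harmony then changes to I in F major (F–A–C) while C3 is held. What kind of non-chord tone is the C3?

The harmony at that moment is G minor triad (G, Bb, D); C3 is not a chord tone.
It is approached by step up from Bb2 and then sustained as the same pitch into the next harmony.
Arriving early and becoming a chord tone when the harmony changes — an anticipation.

C3 is an anticipation.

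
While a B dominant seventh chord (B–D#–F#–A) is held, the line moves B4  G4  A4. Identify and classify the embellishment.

G4 is an appoggiatura.

The harmony at that moment is B dominant seventh chord (B, D#, F#, A); G4 is not a chord tone.
It is approached by leap down from B4 and left by step up to A4.
Leap in, step out — an appoggiatura.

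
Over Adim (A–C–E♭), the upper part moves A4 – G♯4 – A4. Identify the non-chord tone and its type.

G♯4 is a neighbor tone.

The harmony at that moment is A diminished triad (A, C, E♭); G♯4 is not a chord tone.
It is approached by step down from A4 and left by step up to A4.
Step away and step back to the same note — a neighbor tone (lower neighbor).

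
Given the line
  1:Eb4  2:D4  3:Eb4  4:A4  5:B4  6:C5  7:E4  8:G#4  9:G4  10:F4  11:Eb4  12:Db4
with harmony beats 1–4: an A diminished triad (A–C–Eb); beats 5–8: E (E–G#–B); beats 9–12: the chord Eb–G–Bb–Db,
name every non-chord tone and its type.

D4 (beat 2) — neighbor tone; C5 (beat 6) — escape tone; F4 (beat 10) — passing tone.

The harmony at that moment is A diminished triad (A, C, Eb); D4 is not a chord tone.
It is approached by step down from Eb4 and left by step up to Eb4.
Step away and step back to the same note — a neighbor tone (lower neighbor).
The harmony at that moment is E major triad (E, G#, B); C5 is not a chord tone.
It is approached by step up from B4 and left by leap down to E4.
Step in, leap out — an escape tone.
The harmony at that moment is Eb dominant seventh chord (Eb, G, Bb, Db); F4 is not a chord tone.
It is approached by step down from G4 and left by step down to Eb4.
Step in, step out in the same direction — a passing tone.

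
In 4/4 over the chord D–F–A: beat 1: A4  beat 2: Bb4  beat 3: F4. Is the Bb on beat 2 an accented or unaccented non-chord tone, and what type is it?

Unaccented escape tone.

The harmony at that moment is D minor triad (D, F, A); Bb4 is not a chord tone.
It is approached by step up from A4 and left by leap down to F4.
Step in, leap out — an escape tone.
It falls on a weak beat, so it is unaccented.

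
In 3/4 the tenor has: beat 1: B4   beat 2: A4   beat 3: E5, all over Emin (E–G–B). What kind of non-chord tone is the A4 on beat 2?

The harmony at that moment is E minor triad (E, G, B); A4 is not a chord tone.
It is approached by step down from B4 and left by leap up to E5.
Step in, leap out, on a weak beat — an escape tone.

Escape tone.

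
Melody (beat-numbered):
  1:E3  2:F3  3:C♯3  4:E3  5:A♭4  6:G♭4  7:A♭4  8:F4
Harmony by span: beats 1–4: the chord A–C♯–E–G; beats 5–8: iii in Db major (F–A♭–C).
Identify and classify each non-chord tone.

The harmony at that moment is A dominant seventh chord (A, C♯, E, G); F3 is not a chord tone.
It is approached by step up from E3 and left by leap down to C♯3.
Step in, leap out — an escape tone.
The harmony at that moment is F minor triad (F, A♭, C); G♭4 is not a chord tone.
It is approached by step down from A♭4 and left by step up to A♭4.
Step away and step back to the same note — a neighbor tone (lower neighbor).

F3 (beat 2) — escape tone; G♭4 (beat 6) — neighbor tone.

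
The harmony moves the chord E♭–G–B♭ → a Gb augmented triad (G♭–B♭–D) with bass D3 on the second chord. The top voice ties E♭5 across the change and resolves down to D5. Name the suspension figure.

9–8 suspension.

At the second chord the bass is D3. The suspended E♭5 lies a ninth above the bass; after resolving down by step to D5, the interval above the bass becomes an octave.
Suspension figures are named by those two intervals: 9–8.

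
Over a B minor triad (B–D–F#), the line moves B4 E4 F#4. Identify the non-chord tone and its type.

E4 is an appoggiatura.

The harmony at that moment is B minor triad (B, D, F#); E4 is not a chord tone.
It is approached by leap down from B4 and left by step up to F#4.
Leap in, step out — an appoggiatura.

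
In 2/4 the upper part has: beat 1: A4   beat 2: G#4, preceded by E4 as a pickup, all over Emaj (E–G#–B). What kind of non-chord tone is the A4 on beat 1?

The harmony at that moment is E major triad (E, G#, B); A4 is not a chord tone.
It is approached by leap up from E4 and left by step down to G#4.
Leap in, step out, metrically accented — an appoggiatura.

Appoggiatura.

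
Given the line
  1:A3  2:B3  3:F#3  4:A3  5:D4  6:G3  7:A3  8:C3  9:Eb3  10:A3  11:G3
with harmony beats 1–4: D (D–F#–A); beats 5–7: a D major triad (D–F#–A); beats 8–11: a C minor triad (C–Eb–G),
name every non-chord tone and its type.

B3 (beat 2) — escape tone; G3 (beat 6) — appoggiatura; A3 (beat 10) — appoggiatura.

The harmony at that moment is D major triad (D, F#, A); B3 is not a chord tone.
It is approached by step up from A3 and left by leap down to F#3.
Step in, leap out — an escape tone.
The harmony at that moment is D major triad (D, F#, A); G3 is not a chord tone.
It is approached by leap down from D4 and left by step up to A3.
Leap in, step out — an appoggiatura.
The harmony at that moment is C minor triad (C, Eb, G); A3 is not a chord tone.
It is approached by leap up from Eb3 and left by step down to G3.
Leap in, step out — an appoggiatura.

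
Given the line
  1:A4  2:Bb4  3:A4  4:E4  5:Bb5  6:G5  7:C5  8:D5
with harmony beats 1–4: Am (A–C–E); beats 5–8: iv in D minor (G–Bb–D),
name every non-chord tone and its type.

The harmony at that moment is A minor triad (A, C, E); Bb4 is not a chord tone.
It is approached by step up from A4 and left by step down to A4.
Step away and step back to the same note — a neighbor tone (upper neighbor).
The harmony at that moment is G minor triad (G, Bb, D); C5 is not a chord tone.
It is approached by leap down from G5 and left by step up to D5.
Leap in, step out — an appoggiatura.

Bb4 (beat 2) — neighbor tone; C5 (beat 7) — appoggiatura.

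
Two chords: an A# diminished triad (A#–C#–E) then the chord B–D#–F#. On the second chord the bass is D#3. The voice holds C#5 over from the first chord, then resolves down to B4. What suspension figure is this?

At the second chord the bass is D#3. The suspended C#5 lies a seventh above the bass; after resolving down by step to B4, the interval above the bass becomes a sixth.
Suspension figures are named by those two intervals: 7–6.

7–6 suspension.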